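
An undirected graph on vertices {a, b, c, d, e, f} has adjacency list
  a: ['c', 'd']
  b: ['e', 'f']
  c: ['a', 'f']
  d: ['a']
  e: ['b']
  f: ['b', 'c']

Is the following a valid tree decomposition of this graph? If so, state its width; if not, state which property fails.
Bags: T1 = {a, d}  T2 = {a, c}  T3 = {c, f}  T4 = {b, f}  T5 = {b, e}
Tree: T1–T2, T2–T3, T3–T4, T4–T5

Vertex coverage: the bags together contain {a, b, c, d, e, f}, the full vertex set. Edge coverage: each edge of G has both endpoints in at least one bag. Running intersection: for every vertex, the bags containing it form a connected subtree. All three properties hold, so this is a valid tree decomposition of width max|bag| − 1 = 1, and hence tw(G) ≤ 1.

Yes; width 1.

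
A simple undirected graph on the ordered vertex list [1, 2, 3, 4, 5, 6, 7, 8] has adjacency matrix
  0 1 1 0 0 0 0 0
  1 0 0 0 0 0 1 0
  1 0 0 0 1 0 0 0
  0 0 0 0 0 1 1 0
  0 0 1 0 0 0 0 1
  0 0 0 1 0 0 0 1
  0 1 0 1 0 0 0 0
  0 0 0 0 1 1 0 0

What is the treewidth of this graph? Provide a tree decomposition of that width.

Treewidth 2.
Bags: B1 = {4, 6, 7}  B2 = {6, 7, 8}  B3 = {5, 7, 8}  B4 = {3, 5, 7}  B5 = {1, 3, 7}  B6 = {1, 2, 7}
Tree: B1–B2, B2–B3, B3–B4, B4–B5, B5–B6

Each bag holds 3 vertices, so the decomposition has width 2, which upper-bounds the treewidth. The edges 7–4–6–8–5–3–1–2–7 form a cycle, so G is not a tree and its treewidth is at least 2. Combining the bounds, tw(G) = 2.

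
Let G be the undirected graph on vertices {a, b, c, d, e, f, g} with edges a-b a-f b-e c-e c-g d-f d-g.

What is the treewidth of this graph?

2

A width-2 tree decomposition is:
Bags: B1 = {a, b, f}  B2 = {b, d, f}  B3 = {b, d, g}  B4 = {b, c, g}  B5 = {b, c, e}
Tree: B1–B2, B2–B3, B3–B4, B4–B5
Every bag has size at most 3, so the width is 3 − 1 = 2 and tw(G) ≤ 2. For the lower bound, G contains the cycle b–a–f–d–g–c–e–b, so G is not a forest; only forests have treewidth ≤ 1, hence tw(G) ≥ 2. The upper and lower bounds meet at 2, so that is the treewidth.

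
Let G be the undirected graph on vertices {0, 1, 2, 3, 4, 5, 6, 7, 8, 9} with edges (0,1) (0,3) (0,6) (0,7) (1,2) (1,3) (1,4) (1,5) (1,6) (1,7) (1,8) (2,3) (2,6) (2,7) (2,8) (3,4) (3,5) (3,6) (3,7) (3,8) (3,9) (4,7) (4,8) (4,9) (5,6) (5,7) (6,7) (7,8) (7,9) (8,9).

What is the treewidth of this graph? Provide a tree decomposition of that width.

Treewidth 4.
One such decomposition:
Bags: B1 = {1, 2, 3, 7, 8}  B2 = {1, 2, 3, 6, 7}  B3 = {1, 3, 4, 7, 8}  B4 = {0, 1, 3, 6, 7}  B5 = {1, 3, 5, 6, 7}  B6 = {3, 4, 7, 8, 9}
Tree: B1–B2, B1–B3, B2–B4, B2–B5, B3–B6

Each bag holds 5 vertices, so the decomposition has width 4, which upper-bounds the treewidth. On the other hand G contains the 5-clique {1, 2, 3, 7, 8}. A clique must lie in a single bag of any decomposition, so no decomposition can have width below 4. The upper and lower bounds meet at 4, so that is the treewidth.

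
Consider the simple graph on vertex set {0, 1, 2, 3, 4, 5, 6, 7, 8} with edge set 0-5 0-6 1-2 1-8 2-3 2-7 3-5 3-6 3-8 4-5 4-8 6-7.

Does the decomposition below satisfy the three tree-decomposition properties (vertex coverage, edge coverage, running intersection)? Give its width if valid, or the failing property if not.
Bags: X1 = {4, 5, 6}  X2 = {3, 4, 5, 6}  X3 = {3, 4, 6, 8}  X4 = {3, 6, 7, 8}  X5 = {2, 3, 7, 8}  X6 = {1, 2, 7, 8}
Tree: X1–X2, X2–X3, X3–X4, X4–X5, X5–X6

A tree decomposition must satisfy three properties: every vertex lies in some bag; for every edge, both endpoints lie together in some bag; and for every vertex, the bags containing it form a connected subtree. Here vertex 0 appears in no bag, so the decomposition is invalid.

No — vertex 0 appears in no bag.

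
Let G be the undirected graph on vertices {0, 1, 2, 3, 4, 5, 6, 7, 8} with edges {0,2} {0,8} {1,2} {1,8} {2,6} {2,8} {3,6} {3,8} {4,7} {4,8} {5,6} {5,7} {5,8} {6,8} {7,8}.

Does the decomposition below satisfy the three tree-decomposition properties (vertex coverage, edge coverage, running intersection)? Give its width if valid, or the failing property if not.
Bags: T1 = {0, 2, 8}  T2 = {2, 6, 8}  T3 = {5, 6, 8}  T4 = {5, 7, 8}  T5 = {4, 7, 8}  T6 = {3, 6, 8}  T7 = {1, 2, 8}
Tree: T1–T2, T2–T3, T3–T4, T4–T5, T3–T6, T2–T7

Yes; width 2.

Every vertex of G appears in some bag (union = {0, 1, 2, 3, 4, 5, 6, 7, 8}); every edge is covered by a bag; and for each vertex v the set of bags containing v is connected in the bag tree. The decomposition is therefore valid. The largest bag has 3 vertices, so the width is 2.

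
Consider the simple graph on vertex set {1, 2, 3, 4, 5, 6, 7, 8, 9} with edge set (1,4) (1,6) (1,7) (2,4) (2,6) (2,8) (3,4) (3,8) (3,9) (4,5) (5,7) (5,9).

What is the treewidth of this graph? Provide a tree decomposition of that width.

Each bag holds 4 vertices, so the decomposition has width 3, which upper-bounds the treewidth. For the lower bound: the 4 vertex sets {5,7,9}, {3}, {4}, {1,2,6,8} are disjoint, each induces a connected subgraph, and every pair is joined by at least one edge of G. Contracting each set to a single vertex therefore yields K_{4} as a minor, and since treewidth is minor-monotone, tw(G) ≥ tw(K_{4}) = 3. Hence tw(G) = 3 exactly.

Treewidth 3.
One optimal decomposition is:
Bags: B1 = {3, 5, 7, 9}  B2 = {3, 4, 5, 7}  B3 = {1, 3, 4, 7}  B4 = {1, 3, 4, 8}  B5 = {1, 2, 4, 8}  B6 = {1, 2, 6, 8}
Tree: B1–B2, B2–B3, B3–B4, B4–B5, B5–B6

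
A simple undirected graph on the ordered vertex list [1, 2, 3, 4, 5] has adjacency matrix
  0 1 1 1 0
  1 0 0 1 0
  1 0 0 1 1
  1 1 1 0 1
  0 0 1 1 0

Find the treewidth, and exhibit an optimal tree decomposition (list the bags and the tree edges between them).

Treewidth 2.
One such decomposition:
Bags: B1 = {3, 4, 5}  B2 = {1, 3, 4}  B3 = {1, 2, 4}
Tree: B1–B2, B2–B3

Every bag has size at most 3, so the width is 3 − 1 = 2 and tw(G) ≤ 2. For the lower bound, the 3 vertices {1, 2, 4} are pairwise adjacent, and any tree decomposition puts a clique entirely inside one bag — forcing width ≥ 2. Therefore the treewidth is 2.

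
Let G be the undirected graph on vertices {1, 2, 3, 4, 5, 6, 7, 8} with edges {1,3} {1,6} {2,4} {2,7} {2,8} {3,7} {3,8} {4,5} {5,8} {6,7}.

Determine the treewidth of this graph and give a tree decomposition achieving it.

Every bag has size at most 3, so the width is 3 − 1 = 2 and tw(G) ≤ 2. For the lower bound, G contains the cycle 5–4–2–8–5, so G is not a forest; only forests have treewidth ≤ 1, hence tw(G) ≥ 2. Combining the bounds, tw(G) = 2.

Treewidth 2.
One such decomposition:
Bags: B1 = {4, 5, 8}  B2 = {2, 4, 8}  B3 = {2, 3, 8}  B4 = {2, 3, 7}  B5 = {1, 3, 7}  B6 = {1, 6, 7}
Tree: B1–B2, B2–B3, B3–B4, B4–B5, B5–B6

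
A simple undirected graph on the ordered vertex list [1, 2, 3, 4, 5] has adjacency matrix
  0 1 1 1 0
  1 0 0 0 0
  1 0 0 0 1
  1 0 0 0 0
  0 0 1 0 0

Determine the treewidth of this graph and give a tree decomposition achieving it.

Treewidth 1.
One optimal decomposition is:
Bags: B1 = {1, 3}  B2 = {3, 5}  B3 = {1, 4}  B4 = {1, 2}
Tree: B1–B2, B1–B3, B3–B4

The largest bag has 2 vertices, giving width 1; this decomposition certifies tw(G) ≤ 1. Since G has at least one edge (e.g. 3–1), it is not an edgeless graph, so tw(G) ≥ 1. Therefore the treewidth is 1.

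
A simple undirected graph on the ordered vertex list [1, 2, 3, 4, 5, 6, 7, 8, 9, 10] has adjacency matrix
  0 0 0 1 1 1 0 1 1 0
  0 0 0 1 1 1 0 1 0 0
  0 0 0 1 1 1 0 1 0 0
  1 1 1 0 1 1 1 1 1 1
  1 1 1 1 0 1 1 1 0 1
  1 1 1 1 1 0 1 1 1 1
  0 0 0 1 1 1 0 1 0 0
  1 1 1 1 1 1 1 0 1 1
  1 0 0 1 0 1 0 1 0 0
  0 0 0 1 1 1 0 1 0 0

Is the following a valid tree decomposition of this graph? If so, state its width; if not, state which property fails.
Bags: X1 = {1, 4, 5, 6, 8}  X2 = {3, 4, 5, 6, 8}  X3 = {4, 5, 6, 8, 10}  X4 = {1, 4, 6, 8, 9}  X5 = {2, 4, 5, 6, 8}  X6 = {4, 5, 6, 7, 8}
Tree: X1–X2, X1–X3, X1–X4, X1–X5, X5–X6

Yes; width 4.

Vertex coverage: the bags together contain {1, 2, 3, 4, 5, 6, 7, 8, 9, 10}, the full vertex set. Edge coverage: each edge of G has both endpoints in at least one bag. Running intersection: for every vertex, the bags containing it form a connected subtree. All three properties hold, so this is a valid tree decomposition of width max|bag| − 1 = 4, and hence tw(G) ≤ 4.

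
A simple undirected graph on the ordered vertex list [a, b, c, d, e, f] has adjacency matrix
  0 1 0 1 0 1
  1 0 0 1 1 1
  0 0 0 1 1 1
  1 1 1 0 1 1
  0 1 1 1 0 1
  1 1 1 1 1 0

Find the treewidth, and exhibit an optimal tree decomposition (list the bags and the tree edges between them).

Treewidth 3.
One such decomposition:
Bags: B1 = {c, d, e, f}  B2 = {b, d, e, f}  B3 = {a, b, d, f}
Tree: B1–B2, B2–B3

Every bag has size at most 4, so the width is 4 − 1 = 3 and tw(G) ≤ 3. On the other hand G contains the 4-clique {c, d, e, f}. A clique must lie in a single bag of any decomposition, so no decomposition can have width below 3. Therefore the treewidth is 3.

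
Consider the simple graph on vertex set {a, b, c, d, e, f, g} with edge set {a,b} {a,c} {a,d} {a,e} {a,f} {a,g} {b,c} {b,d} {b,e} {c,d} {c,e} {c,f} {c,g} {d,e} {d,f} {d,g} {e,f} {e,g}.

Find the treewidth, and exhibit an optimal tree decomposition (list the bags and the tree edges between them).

Every bag has size at most 5, so the width is 5 − 1 = 4 and tw(G) ≤ 4. Conversely, {a, c, d, e, g} is a clique of size 5, and the vertices of any clique must share a bag in every tree decomposition; so some bag has ≥ 5 vertices and tw(G) ≥ 4. Combining the bounds, tw(G) = 4.

Treewidth 4.
One optimal decomposition is:
Bags: B1 = {a, c, d, e, g}  B2 = {a, c, d, e, f}  B3 = {a, b, c, d, e}
Tree: B1–B2, B1–B3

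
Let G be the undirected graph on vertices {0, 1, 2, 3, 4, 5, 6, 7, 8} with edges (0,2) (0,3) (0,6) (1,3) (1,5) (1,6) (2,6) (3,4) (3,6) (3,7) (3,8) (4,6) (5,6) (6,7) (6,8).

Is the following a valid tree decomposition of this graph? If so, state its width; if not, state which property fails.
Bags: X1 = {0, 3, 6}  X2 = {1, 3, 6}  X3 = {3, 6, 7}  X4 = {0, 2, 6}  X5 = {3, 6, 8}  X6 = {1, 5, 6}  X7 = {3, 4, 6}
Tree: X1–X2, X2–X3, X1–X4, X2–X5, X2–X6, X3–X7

Checking the three conditions: (i) the bags cover all of {0, 1, 2, 3, 4, 5, 6, 7, 8}; (ii) for each edge, some bag contains both endpoints; (iii) the bags containing any fixed vertex form a subtree. All hold, so the decomposition is valid with width 3 − 1 = 2.

Yes; width 2.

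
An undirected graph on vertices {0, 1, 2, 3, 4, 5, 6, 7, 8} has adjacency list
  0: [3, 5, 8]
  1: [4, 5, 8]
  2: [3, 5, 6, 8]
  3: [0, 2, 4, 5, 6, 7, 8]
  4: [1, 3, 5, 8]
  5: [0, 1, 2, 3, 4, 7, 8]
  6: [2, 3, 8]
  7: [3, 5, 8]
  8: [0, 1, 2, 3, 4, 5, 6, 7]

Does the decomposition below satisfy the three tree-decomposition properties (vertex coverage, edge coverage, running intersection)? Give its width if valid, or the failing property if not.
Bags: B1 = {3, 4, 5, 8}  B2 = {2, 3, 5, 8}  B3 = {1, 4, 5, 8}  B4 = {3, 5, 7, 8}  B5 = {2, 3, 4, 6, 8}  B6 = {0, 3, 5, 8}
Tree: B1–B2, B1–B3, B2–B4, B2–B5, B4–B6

A tree decomposition must satisfy three properties: every vertex lies in some bag; for every edge, both endpoints lie together in some bag; and for every vertex, the bags containing it form a connected subtree. Here bags containing vertex 4 are not connected in the tree, so the decomposition is invalid.

No — bags containing vertex 4 are not connected in the tree.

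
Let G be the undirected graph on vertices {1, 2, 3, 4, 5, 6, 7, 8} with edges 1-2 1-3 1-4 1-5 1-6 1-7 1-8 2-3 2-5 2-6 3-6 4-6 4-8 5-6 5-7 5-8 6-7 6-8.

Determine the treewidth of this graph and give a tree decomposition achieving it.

Treewidth 3.
One optimal decomposition is:
Bags: B1 = {1, 5, 6, 8}  B2 = {1, 2, 5, 6}  B3 = {1, 5, 6, 7}  B4 = {1, 2, 3, 6}  B5 = {1, 4, 6, 8}
Tree: B1–B2, B1–B3, B2–B4, B1–B5

Each bag holds 4 vertices, so the decomposition has width 3, which upper-bounds the treewidth. On the other hand G contains the 4-clique {1, 2, 3, 6}. A clique must lie in a single bag of any decomposition, so no decomposition can have width below 3. Hence tw(G) = 3 exactly.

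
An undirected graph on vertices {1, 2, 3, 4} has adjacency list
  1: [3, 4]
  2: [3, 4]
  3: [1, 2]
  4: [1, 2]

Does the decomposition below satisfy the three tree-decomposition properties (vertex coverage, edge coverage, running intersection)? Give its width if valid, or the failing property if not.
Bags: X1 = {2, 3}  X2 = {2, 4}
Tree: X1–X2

A tree decomposition must satisfy three properties: every vertex lies in some bag; for every edge, both endpoints lie together in some bag; and for every vertex, the bags containing it form a connected subtree. Here vertex 1 appears in no bag, so the decomposition is invalid.

No — vertex 1 appears in no bag.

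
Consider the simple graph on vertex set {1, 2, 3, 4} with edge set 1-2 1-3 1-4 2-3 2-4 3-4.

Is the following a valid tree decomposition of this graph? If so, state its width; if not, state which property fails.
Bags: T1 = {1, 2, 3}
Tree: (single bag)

A tree decomposition must satisfy three properties: every vertex lies in some bag; for every edge, both endpoints lie together in some bag; and for every vertex, the bags containing it form a connected subtree. Here vertex 4 appears in no bag, so the decomposition is invalid.

No — vertex 4 appears in no bag.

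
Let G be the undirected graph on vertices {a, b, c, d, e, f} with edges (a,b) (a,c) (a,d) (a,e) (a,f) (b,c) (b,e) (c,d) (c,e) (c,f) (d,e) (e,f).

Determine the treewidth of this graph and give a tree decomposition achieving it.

Each bag holds 4 vertices, so the decomposition has width 3, which upper-bounds the treewidth. On the other hand G contains the 4-clique {a, c, d, e}. A clique must lie in a single bag of any decomposition, so no decomposition can have width below 3. Hence tw(G) = 3 exactly.

Treewidth 3.
One optimal decomposition is:
Bags: B1 = {a, c, d, e}  B2 = {a, c, e, f}  B3 = {a, b, c, e}
Tree: B1–B2, B2–B3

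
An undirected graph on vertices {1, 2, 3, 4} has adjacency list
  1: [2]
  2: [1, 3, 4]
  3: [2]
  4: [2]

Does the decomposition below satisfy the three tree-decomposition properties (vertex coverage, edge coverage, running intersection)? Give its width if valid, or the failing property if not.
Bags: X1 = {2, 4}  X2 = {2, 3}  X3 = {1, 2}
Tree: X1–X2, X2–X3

Vertex coverage: the bags together contain {1, 2, 3, 4}, the full vertex set. Edge coverage: each edge of G has both endpoints in at least one bag. Running intersection: for every vertex, the bags containing it form a connected subtree. All three properties hold, so this is a valid tree decomposition of width max|bag| − 1 = 1, and hence tw(G) ≤ 1.

Yes; width 1.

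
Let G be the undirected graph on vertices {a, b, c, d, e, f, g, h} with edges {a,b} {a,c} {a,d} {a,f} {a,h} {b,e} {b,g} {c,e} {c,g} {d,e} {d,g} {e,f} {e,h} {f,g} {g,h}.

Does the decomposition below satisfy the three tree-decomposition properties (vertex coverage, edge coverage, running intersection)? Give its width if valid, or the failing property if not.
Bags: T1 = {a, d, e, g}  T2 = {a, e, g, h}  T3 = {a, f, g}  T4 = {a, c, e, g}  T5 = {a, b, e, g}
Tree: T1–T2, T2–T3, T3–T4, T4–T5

A tree decomposition must satisfy three properties: every vertex lies in some bag; for every edge, both endpoints lie together in some bag; and for every vertex, the bags containing it form a connected subtree. Here edge (e,f) lies in no bag, so the decomposition is invalid.

No — edge (e,f) lies in no bag.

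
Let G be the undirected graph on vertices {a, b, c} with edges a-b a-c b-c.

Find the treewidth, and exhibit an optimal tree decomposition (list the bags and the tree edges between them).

A single bag containing all 3 vertices is trivially a valid decomposition of width 2. On the other hand G contains the 3-clique {a, b, c}. A clique must lie in a single bag of any decomposition, so no decomposition can have width below 2. Hence tw(G) = 2 exactly.

Treewidth 2.
Bags: B1 = {a, b, c}
Tree: (single bag)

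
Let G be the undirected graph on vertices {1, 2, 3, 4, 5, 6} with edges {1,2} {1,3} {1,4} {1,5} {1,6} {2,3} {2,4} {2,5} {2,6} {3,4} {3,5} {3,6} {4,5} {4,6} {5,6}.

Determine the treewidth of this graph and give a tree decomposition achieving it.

Treewidth 5.
Bags: B1 = {1, 2, 3, 4, 5, 6}
Tree: (single bag)

With just one bag of size 6, the width is 6 − 1 = 5, so tw(G) ≤ 5. For the lower bound, the 6 vertices {1, 2, 3, 4, 5, 6} are pairwise adjacent, and any tree decomposition puts a clique entirely inside one bag — forcing width ≥ 5. Hence tw(G) = 5 exactly.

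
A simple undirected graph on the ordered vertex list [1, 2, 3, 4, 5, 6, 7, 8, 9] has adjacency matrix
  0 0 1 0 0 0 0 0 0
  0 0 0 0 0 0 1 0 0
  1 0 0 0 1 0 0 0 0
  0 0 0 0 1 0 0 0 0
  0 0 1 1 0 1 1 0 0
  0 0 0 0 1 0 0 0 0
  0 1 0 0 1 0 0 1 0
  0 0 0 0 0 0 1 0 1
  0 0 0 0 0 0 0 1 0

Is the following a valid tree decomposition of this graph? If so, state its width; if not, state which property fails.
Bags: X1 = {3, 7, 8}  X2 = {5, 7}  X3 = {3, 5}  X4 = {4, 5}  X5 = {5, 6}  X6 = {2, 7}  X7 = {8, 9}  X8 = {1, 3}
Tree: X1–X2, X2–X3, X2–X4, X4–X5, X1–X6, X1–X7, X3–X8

No — bags containing vertex 3 are not connected in the tree.

A tree decomposition must satisfy three properties: every vertex lies in some bag; for every edge, both endpoints lie together in some bag; and for every vertex, the bags containing it form a connected subtree. Here bags containing vertex 3 are not connected in the tree, so the decomposition is invalid.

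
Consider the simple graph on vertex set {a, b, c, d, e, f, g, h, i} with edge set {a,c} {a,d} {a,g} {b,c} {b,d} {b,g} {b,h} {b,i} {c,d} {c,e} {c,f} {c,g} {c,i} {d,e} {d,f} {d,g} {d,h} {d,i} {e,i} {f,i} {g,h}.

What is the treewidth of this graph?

3

A width-3 tree decomposition is:
Bags: B1 = {b, c, d, i}  B2 = {c, d, e, i}  B3 = {b, c, d, g}  B4 = {c, d, f, i}  B5 = {a, c, d, g}  B6 = {b, d, g, h}
Tree: B1–B2, B1–B3, B2–B4, B3–B5, B3–B6
Each bag holds 4 vertices, so the decomposition has width 3, which upper-bounds the treewidth. For the lower bound, the 4 vertices {b, d, g, h} are pairwise adjacent, and any tree decomposition puts a clique entirely inside one bag — forcing width ≥ 3. Hence tw(G) = 3 exactly.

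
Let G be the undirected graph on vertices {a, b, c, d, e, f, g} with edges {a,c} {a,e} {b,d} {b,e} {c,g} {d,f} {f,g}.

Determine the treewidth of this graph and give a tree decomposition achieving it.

The largest bag has 3 vertices, giving width 2; this decomposition certifies tw(G) ≤ 2. Since e–a–c–g–f–d–b–e is a cycle in G, G is not acyclic. Forests are exactly the graphs of treewidth ≤ 1, so tw(G) ≥ 2. Hence tw(G) = 2 exactly.

Treewidth 2.
Bags: B1 = {a, c, e}  B2 = {c, e, g}  B3 = {e, f, g}  B4 = {d, e, f}  B5 = {b, d, e}
Tree: B1–B2, B2–B3, B3–B4, B4–B5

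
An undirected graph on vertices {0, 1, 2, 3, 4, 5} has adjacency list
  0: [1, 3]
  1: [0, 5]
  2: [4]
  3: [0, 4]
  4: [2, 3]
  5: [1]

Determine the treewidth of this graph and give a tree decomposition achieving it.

Treewidth 1.
One optimal decomposition is:
Bags: B1 = {2, 4}  B2 = {3, 4}  B3 = {0, 3}  B4 = {0, 1}  B5 = {1, 5}
Tree: B1–B2, B2–B3, B3–B4, B4–B5

Each bag holds 2 vertices, so the decomposition has width 1, which upper-bounds the treewidth. G has an edge, so its treewidth is at least 1. Therefore the treewidth is 1.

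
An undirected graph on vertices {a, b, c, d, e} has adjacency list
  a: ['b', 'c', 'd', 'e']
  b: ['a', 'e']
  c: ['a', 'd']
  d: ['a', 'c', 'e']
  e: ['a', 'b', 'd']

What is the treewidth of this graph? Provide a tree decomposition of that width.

The largest bag has 3 vertices, giving width 2; this decomposition certifies tw(G) ≤ 2. On the other hand G contains the 3-clique {a, d, e}. A clique must lie in a single bag of any decomposition, so no decomposition can have width below 2. Therefore the treewidth is 2.

Treewidth 2.
One optimal decomposition is:
Bags: B1 = {a, d, e}  B2 = {a, b, e}  B3 = {a, c, d}
Tree: B1–B2, B1–B3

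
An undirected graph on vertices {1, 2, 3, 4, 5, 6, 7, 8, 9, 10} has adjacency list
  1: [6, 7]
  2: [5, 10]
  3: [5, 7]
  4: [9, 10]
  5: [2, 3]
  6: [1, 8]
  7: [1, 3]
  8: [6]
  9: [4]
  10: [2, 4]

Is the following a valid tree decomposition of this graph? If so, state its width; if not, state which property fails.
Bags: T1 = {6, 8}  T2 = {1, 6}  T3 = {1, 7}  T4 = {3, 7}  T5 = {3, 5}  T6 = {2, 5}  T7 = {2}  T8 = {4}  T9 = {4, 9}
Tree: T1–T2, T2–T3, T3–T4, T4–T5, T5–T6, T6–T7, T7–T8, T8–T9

A tree decomposition must satisfy three properties: every vertex lies in some bag; for every edge, both endpoints lie together in some bag; and for every vertex, the bags containing it form a connected subtree. Here vertex 10 appears in no bag, so the decomposition is invalid.

No — vertex 10 appears in no bag.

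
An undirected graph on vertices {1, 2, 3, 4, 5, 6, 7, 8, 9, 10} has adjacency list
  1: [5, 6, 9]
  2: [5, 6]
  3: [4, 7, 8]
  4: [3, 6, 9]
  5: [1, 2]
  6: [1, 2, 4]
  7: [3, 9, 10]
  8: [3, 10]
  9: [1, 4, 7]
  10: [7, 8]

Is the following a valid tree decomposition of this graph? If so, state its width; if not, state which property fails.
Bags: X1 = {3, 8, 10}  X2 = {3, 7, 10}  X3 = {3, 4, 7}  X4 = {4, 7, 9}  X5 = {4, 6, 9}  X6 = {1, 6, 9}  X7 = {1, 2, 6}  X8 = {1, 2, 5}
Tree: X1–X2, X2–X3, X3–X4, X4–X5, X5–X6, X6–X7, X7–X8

Vertex coverage: the bags together contain {1, 2, 3, 4, 5, 6, 7, 8, 9, 10}, the full vertex set. Edge coverage: each edge of G has both endpoints in at least one bag. Running intersection: for every vertex, the bags containing it form a connected subtree. All three properties hold, so this is a valid tree decomposition of width max|bag| − 1 = 2, and hence tw(G) ≤ 2.

Yes; width 2.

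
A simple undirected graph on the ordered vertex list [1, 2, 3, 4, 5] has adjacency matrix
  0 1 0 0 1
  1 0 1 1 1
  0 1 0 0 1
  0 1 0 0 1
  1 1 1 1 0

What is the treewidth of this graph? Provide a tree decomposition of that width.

Treewidth 2.
One such decomposition:
Bags: B1 = {2, 4, 5}  B2 = {1, 2, 5}  B3 = {2, 3, 5}
Tree: B1–B2, B2–B3

Each bag holds 3 vertices, so the decomposition has width 2, which upper-bounds the treewidth. For the lower bound, the 3 vertices {1, 2, 5} are pairwise adjacent, and any tree decomposition puts a clique entirely inside one bag — forcing width ≥ 2. Hence tw(G) = 2 exactly.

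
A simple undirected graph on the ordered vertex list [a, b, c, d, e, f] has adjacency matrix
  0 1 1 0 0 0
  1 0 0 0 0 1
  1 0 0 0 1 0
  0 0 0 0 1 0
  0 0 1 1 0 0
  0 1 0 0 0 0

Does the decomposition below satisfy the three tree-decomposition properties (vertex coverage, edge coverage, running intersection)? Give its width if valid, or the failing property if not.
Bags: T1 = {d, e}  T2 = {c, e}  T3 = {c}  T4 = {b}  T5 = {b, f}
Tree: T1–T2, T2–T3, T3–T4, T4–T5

A tree decomposition must satisfy three properties: every vertex lies in some bag; for every edge, both endpoints lie together in some bag; and for every vertex, the bags containing it form a connected subtree. Here vertex a appears in no bag, so the decomposition is invalid.

No — vertex a appears in no bag.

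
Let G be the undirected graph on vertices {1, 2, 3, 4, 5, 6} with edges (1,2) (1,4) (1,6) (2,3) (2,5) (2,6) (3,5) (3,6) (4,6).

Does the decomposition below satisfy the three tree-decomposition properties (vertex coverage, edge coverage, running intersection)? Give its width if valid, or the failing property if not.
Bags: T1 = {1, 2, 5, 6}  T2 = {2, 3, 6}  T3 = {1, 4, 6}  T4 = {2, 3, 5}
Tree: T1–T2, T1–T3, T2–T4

A tree decomposition must satisfy three properties: every vertex lies in some bag; for every edge, both endpoints lie together in some bag; and for every vertex, the bags containing it form a connected subtree. Here bags containing vertex 5 are not connected in the tree, so the decomposition is invalid.

No — bags containing vertex 5 are not connected in the tree.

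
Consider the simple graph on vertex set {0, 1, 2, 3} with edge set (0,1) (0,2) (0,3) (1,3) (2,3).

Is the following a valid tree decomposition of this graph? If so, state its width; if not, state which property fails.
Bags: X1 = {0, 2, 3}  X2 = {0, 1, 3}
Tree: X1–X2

Checking the three conditions: (i) the bags cover all of {0, 1, 2, 3}; (ii) for each edge, some bag contains both endpoints; (iii) the bags containing any fixed vertex form a subtree. All hold, so the decomposition is valid with width 3 − 1 = 2.

Yes; width 2.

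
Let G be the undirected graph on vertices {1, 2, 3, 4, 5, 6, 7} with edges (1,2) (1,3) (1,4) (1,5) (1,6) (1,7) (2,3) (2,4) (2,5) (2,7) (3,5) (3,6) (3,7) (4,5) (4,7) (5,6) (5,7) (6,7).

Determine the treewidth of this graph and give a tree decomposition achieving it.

Each bag holds 5 vertices, so the decomposition has width 4, which upper-bounds the treewidth. On the other hand G contains the 5-clique {1, 2, 3, 5, 7}. A clique must lie in a single bag of any decomposition, so no decomposition can have width below 4. Therefore the treewidth is 4.

Treewidth 4.
One optimal decomposition is:
Bags: B1 = {1, 2, 3, 5, 7}  B2 = {1, 2, 4, 5, 7}  B3 = {1, 3, 5, 6, 7}
Tree: B1–B2, B1–B3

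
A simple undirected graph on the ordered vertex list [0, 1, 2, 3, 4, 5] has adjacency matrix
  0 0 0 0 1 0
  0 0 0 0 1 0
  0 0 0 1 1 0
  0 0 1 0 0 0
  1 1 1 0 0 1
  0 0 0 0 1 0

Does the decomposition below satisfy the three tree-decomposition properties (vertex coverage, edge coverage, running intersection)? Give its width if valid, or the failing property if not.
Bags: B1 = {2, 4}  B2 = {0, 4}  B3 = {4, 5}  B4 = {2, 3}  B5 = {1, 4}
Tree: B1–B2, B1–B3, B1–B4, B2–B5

Yes; width 1.

Vertex coverage: the bags together contain {0, 1, 2, 3, 4, 5}, the full vertex set. Edge coverage: each edge of G has both endpoints in at least one bag. Running intersection: for every vertex, the bags containing it form a connected subtree. All three properties hold, so this is a valid tree decomposition of width max|bag| − 1 = 1, and hence tw(G) ≤ 1.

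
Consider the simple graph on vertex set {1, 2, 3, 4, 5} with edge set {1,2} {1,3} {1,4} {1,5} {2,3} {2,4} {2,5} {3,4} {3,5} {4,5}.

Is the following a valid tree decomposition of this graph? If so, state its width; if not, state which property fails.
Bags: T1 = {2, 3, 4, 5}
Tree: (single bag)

A tree decomposition must satisfy three properties: every vertex lies in some bag; for every edge, both endpoints lie together in some bag; and for every vertex, the bags containing it form a connected subtree. Here vertex 1 appears in no bag, so the decomposition is invalid.

No — vertex 1 appears in no bag.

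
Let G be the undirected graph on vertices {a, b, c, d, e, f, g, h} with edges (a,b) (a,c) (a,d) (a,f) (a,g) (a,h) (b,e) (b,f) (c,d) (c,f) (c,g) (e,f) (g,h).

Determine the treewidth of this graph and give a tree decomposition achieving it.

Each bag holds 3 vertices, so the decomposition has width 2, which upper-bounds the treewidth. For the lower bound, the 3 vertices {b, e, f} are pairwise adjacent, and any tree decomposition puts a clique entirely inside one bag — forcing width ≥ 2. Therefore the treewidth is 2.

Treewidth 2.
One optimal decomposition is:
Bags: B1 = {a, c, f}  B2 = {a, b, f}  B3 = {a, c, d}  B4 = {b, e, f}  B5 = {a, c, g}  B6 = {a, g, h}
Tree: B1–B2, B1–B3, B2–B4, B1–B5, B5–B6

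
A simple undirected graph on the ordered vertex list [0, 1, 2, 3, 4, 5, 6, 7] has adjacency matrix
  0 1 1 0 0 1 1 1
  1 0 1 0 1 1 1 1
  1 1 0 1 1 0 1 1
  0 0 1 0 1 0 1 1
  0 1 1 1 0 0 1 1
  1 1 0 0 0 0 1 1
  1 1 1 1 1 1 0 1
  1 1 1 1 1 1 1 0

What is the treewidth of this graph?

4

A width-4 tree decomposition is:
Bags: B1 = {0, 1, 2, 6, 7}  B2 = {1, 2, 4, 6, 7}  B3 = {2, 3, 4, 6, 7}  B4 = {0, 1, 5, 6, 7}
Tree: B1–B2, B2–B3, B1–B4
The largest bag has 5 vertices, giving width 4; this decomposition certifies tw(G) ≤ 4. On the other hand G contains the 5-clique {0, 1, 2, 6, 7}. A clique must lie in a single bag of any decomposition, so no decomposition can have width below 4. Therefore the treewidth is 4.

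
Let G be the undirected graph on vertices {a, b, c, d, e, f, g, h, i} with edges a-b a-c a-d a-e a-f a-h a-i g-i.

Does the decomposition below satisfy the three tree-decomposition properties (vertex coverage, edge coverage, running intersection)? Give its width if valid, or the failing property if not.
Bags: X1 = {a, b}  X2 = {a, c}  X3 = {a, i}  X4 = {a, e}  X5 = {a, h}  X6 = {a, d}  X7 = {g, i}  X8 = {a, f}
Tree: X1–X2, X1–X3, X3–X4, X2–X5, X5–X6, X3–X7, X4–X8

Vertex coverage: the bags together contain {a, b, c, d, e, f, g, h, i}, the full vertex set. Edge coverage: each edge of G has both endpoints in at least one bag. Running intersection: for every vertex, the bags containing it form a connected subtree. All three properties hold, so this is a valid tree decomposition of width max|bag| − 1 = 1, and hence tw(G) ≤ 1.

Yes; width 1.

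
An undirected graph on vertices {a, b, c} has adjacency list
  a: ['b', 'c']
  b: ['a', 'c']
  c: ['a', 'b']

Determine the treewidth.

A width-2 tree decomposition is:
Bags: B1 = {a, b, c}
Tree: (single bag)
A single bag containing all 3 vertices is trivially a valid decomposition of width 2. For the lower bound, the 3 vertices {a, b, c} are pairwise adjacent, and any tree decomposition puts a clique entirely inside one bag — forcing width ≥ 2. The upper and lower bounds meet at 2, so that is the treewidth.

2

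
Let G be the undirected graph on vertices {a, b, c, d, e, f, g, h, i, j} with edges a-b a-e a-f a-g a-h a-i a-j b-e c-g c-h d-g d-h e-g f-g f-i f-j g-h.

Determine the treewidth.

A width-2 tree decomposition is:
Bags: B1 = {c, g, h}  B2 = {d, g, h}  B3 = {a, g, h}  B4 = {a, e, g}  B5 = {a, f, g}  B6 = {a, f, i}  B7 = {a, b, e}  B8 = {a, f, j}
Tree: B1–B2, B2–B3, B3–B4, B4–B5, B5–B6, B4–B7, B5–B8
Each bag holds 3 vertices, so the decomposition has width 2, which upper-bounds the treewidth. On the other hand G contains the 3-clique {d, g, h}. A clique must lie in a single bag of any decomposition, so no decomposition can have width below 2. Therefore the treewidth is 2.

2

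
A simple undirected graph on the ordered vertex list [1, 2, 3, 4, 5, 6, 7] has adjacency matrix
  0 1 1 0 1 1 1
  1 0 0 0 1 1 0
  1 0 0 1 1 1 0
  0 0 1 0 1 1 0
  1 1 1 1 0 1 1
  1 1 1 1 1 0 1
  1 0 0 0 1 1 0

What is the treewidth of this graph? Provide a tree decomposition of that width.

Treewidth 3.
One such decomposition:
Bags: B1 = {3, 4, 5, 6}  B2 = {1, 3, 5, 6}  B3 = {1, 5, 6, 7}  B4 = {1, 2, 5, 6}
Tree: B1–B2, B2–B3, B3–B4

The largest bag has 4 vertices, giving width 3; this decomposition certifies tw(G) ≤ 3. For the lower bound, the 4 vertices {1, 2, 5, 6} are pairwise adjacent, and any tree decomposition puts a clique entirely inside one bag — forcing width ≥ 3. Hence tw(G) = 3 exactly.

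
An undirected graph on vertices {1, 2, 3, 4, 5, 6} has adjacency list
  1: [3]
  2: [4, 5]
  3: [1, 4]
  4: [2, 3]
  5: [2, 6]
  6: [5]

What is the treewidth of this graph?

1

A width-1 tree decomposition is:
Bags: B1 = {1, 3}  B2 = {3, 4}  B3 = {2, 4}  B4 = {2, 5}  B5 = {5, 6}
Tree: B1–B2, B2–B3, B3–B4, B4–B5
The largest bag has 2 vertices, giving width 1; this decomposition certifies tw(G) ≤ 1. G has an edge, so its treewidth is at least 1. Combining the bounds, tw(G) = 1.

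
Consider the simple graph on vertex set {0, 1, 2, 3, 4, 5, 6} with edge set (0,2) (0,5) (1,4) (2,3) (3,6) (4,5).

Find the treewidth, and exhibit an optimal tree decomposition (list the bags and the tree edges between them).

The largest bag has 2 vertices, giving width 1; this decomposition certifies tw(G) ≤ 1. Since G has at least one edge (e.g. 6–3), it is not an edgeless graph, so tw(G) ≥ 1. The upper and lower bounds meet at 1, so that is the treewidth.

Treewidth 1.
One such decomposition:
Bags: B1 = {3, 6}  B2 = {2, 3}  B3 = {0, 2}  B4 = {0, 5}  B5 = {4, 5}  B6 = {1, 4}
Tree: B1–B2, B2–B3, B3–B4, B4–B5, B5–B6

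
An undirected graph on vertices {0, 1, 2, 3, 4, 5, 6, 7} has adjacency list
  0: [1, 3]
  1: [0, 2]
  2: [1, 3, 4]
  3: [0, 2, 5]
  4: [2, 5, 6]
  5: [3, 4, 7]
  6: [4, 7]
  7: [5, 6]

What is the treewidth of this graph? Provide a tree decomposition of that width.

Treewidth 2.
One optimal decomposition is:
Bags: B1 = {0, 1, 2}  B2 = {0, 2, 3}  B3 = {2, 3, 4}  B4 = {3, 4, 5}  B5 = {4, 5, 6}  B6 = {5, 6, 7}
Tree: B1–B2, B2–B3, B3–B4, B4–B5, B5–B6

Every bag has size at most 3, so the width is 3 − 1 = 2 and tw(G) ≤ 2. The edges 1–0–3–2–1 form a cycle, so G is not a tree and its treewidth is at least 2. Hence tw(G) = 2 exactly.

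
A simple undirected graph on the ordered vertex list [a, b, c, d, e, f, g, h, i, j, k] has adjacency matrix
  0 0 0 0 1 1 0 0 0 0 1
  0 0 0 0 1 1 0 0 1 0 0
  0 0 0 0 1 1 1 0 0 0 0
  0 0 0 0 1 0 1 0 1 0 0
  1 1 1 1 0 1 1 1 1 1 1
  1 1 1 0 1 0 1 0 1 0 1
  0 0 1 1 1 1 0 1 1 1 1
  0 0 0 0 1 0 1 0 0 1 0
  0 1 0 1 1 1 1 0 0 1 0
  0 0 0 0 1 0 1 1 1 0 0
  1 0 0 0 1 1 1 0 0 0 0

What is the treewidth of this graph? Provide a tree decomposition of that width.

Treewidth 3.
One optimal decomposition is:
Bags: B1 = {e, f, g, i}  B2 = {e, g, i, j}  B3 = {c, e, f, g}  B4 = {b, e, f, i}  B5 = {e, g, h, j}  B6 = {e, f, g, k}  B7 = {a, e, f, k}  B8 = {d, e, g, i}
Tree: B1–B2, B1–B3, B1–B4, B2–B5, B3–B6, B6–B7, B1–B8

Every bag has size at most 4, so the width is 4 − 1 = 3 and tw(G) ≤ 3. On the other hand G contains the 4-clique {d, e, g, i}. A clique must lie in a single bag of any decomposition, so no decomposition can have width below 3. Hence tw(G) = 3 exactly.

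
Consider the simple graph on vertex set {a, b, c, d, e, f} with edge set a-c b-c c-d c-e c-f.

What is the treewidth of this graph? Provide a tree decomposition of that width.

Treewidth 1.
One optimal decomposition is:
Bags: B1 = {c, f}  B2 = {a, c}  B3 = {c, e}  B4 = {b, c}  B5 = {c, d}
Tree: B1–B2, B1–B3, B3–B4, B1–B5

Each bag holds 2 vertices, so the decomposition has width 1, which upper-bounds the treewidth. G has an edge, so its treewidth is at least 1. Therefore the treewidth is 1.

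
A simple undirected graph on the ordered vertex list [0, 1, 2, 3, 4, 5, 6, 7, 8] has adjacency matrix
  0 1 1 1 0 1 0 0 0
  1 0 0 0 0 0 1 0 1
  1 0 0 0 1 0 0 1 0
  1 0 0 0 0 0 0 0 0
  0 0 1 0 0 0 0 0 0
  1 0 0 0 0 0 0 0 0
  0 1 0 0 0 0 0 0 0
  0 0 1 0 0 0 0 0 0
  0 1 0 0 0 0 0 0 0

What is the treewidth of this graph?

A width-1 tree decomposition is:
Bags: B1 = {0, 1}  B2 = {1, 6}  B3 = {0, 5}  B4 = {1, 8}  B5 = {0, 2}  B6 = {2, 7}  B7 = {2, 4}  B8 = {0, 3}
Tree: B1–B2, B1–B3, B1–B4, B1–B5, B5–B6, B5–B7, B3–B8
Each bag holds 2 vertices, so the decomposition has width 1, which upper-bounds the treewidth. Since G has at least one edge (e.g. 0–1), it is not an edgeless graph, so tw(G) ≥ 1. The upper and lower bounds meet at 1, so that is the treewidth.

1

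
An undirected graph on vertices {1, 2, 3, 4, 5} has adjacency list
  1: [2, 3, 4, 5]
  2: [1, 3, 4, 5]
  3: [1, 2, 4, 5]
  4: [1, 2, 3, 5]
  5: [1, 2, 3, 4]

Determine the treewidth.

A width-4 tree decomposition is:
Bags: B1 = {1, 2, 3, 4, 5}
Tree: (single bag)
A single bag containing all 5 vertices is trivially a valid decomposition of width 4. Conversely, {1, 2, 3, 4, 5} is a clique of size 5, and the vertices of any clique must share a bag in every tree decomposition; so some bag has ≥ 5 vertices and tw(G) ≥ 4. Hence tw(G) = 4 exactly.

4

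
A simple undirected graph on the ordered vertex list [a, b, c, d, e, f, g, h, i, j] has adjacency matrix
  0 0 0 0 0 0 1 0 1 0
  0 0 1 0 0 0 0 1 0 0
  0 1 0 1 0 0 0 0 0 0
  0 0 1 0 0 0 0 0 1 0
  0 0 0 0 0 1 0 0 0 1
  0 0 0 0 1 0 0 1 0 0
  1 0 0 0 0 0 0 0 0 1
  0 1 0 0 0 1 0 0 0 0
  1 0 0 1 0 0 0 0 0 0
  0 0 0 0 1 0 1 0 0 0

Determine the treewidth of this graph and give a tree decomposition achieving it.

The largest bag has 3 vertices, giving width 2; this decomposition certifies tw(G) ≤ 2. Since i–d–c–b–h–f–e–j–g–a–i is a cycle in G, G is not acyclic. Forests are exactly the graphs of treewidth ≤ 1, so tw(G) ≥ 2. Therefore the treewidth is 2.

Treewidth 2.
Bags: B1 = {c, d, i}  B2 = {b, c, i}  B3 = {b, h, i}  B4 = {f, h, i}  B5 = {e, f, i}  B6 = {e, i, j}  B7 = {g, i, j}  B8 = {a, g, i}
Tree: B1–B2, B2–B3, B3–B4, B4–B5, B5–B6, B6–B7, B7–B8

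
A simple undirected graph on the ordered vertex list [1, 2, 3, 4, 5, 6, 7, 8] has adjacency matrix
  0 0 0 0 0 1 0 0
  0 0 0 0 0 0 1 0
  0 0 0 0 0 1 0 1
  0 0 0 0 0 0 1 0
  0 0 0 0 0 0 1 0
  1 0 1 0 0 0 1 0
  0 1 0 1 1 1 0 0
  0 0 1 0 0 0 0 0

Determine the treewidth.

1

A width-1 tree decomposition is:
Bags: B1 = {1, 6}  B2 = {3, 6}  B3 = {6, 7}  B4 = {4, 7}  B5 = {2, 7}  B6 = {5, 7}  B7 = {3, 8}
Tree: B1–B2, B1–B3, B3–B4, B4–B5, B4–B6, B2–B7
Every bag has size at most 2, so the width is 2 − 1 = 1 and tw(G) ≤ 1. Since G has at least one edge (e.g. 6–1), it is not an edgeless graph, so tw(G) ≥ 1. Hence tw(G) = 1 exactly.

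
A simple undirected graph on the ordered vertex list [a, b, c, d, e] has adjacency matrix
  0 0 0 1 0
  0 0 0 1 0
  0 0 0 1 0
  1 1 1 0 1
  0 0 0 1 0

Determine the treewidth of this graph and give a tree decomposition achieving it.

Treewidth 1.
One optimal decomposition is:
Bags: B1 = {a, d}  B2 = {d, e}  B3 = {b, d}  B4 = {c, d}
Tree: B1–B2, B2–B3, B1–B4

Each bag holds 2 vertices, so the decomposition has width 1, which upper-bounds the treewidth. Since G has at least one edge (e.g. a–d), it is not an edgeless graph, so tw(G) ≥ 1. Combining the bounds, tw(G) = 1.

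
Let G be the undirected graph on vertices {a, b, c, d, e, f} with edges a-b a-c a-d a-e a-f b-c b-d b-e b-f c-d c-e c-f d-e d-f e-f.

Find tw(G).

A width-5 tree decomposition is:
Bags: B1 = {a, b, c, d, e, f}
Tree: (single bag)
A single bag containing all 6 vertices is trivially a valid decomposition of width 5. Conversely, {a, b, c, d, e, f} is a clique of size 6, and the vertices of any clique must share a bag in every tree decomposition; so some bag has ≥ 6 vertices and tw(G) ≥ 5. Combining the bounds, tw(G) = 5.

5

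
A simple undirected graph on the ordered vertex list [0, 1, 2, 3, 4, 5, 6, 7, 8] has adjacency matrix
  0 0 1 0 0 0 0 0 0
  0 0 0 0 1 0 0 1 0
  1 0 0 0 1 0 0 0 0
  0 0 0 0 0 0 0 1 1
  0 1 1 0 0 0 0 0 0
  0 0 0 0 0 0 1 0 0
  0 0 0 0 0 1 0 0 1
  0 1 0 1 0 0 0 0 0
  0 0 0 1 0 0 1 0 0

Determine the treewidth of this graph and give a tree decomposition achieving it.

Every bag has size at most 2, so the width is 2 − 1 = 1 and tw(G) ≤ 1. G has an edge, so its treewidth is at least 1. Combining the bounds, tw(G) = 1.

Treewidth 1.
One optimal decomposition is:
Bags: B1 = {0, 2}  B2 = {2, 4}  B3 = {1, 4}  B4 = {1, 7}  B5 = {3, 7}  B6 = {3, 8}  B7 = {6, 8}  B8 = {5, 6}
Tree: B1–B2, B2–B3, B3–B4, B4–B5, B5–B6, B6–B7, B7–B8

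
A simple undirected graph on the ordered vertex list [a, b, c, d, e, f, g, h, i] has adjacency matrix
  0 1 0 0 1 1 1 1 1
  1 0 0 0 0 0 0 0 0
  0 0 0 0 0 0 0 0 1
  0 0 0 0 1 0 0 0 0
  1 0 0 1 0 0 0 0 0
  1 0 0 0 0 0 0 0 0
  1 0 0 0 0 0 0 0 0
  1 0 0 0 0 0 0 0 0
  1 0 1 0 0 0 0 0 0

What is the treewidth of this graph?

1

A width-1 tree decomposition is:
Bags: B1 = {a, f}  B2 = {a, b}  B3 = {a, g}  B4 = {a, e}  B5 = {d, e}  B6 = {a, h}  B7 = {a, i}  B8 = {c, i}
Tree: B1–B2, B2–B3, B1–B4, B4–B5, B3–B6, B4–B7, B7–B8
Each bag holds 2 vertices, so the decomposition has width 1, which upper-bounds the treewidth. Since G has at least one edge (e.g. a–f), it is not an edgeless graph, so tw(G) ≥ 1. Therefore the treewidth is 1.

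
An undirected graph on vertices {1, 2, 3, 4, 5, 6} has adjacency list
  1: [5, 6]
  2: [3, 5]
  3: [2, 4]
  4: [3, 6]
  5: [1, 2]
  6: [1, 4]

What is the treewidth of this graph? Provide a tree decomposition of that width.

Every bag has size at most 3, so the width is 3 − 1 = 2 and tw(G) ≤ 2. Since 3–4–6–1–5–2–3 is a cycle in G, G is not acyclic. Forests are exactly the graphs of treewidth ≤ 1, so tw(G) ≥ 2. Combining the bounds, tw(G) = 2.

Treewidth 2.
One such decomposition:
Bags: B1 = {3, 4, 6}  B2 = {1, 3, 6}  B3 = {1, 3, 5}  B4 = {2, 3, 5}
Tree: B1–B2, B2–B3, B3–B4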